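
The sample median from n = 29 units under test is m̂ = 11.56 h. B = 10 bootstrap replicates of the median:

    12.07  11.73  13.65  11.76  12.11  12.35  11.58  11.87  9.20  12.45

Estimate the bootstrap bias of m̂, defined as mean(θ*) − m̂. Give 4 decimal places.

bias = +0.3170

mean(θ*) = (12.07 + 11.73 + 13.65 + 11.76 + 12.11 + 12.35 + 11.58 + 11.87 + 9.20 + 12.45) / 10 = 11.87700
bias = 11.87700 − 11.56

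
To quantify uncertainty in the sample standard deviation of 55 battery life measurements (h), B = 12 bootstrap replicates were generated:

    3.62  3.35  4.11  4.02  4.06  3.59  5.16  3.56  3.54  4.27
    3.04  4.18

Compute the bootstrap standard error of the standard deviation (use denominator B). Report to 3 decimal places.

Bootstrap SE is the standard deviation of the 12 replicate standard deviations.
Mean of replicates: (3.62 + 3.35 + 4.11 + 4.02 + 4.06 + 3.59 + 5.16 + 3.56 + 3.54 + 4.27 + 3.04 + 4.18) / 12 = 46.5000 / 12 = 3.8750
Sum of squared deviations: (−0.2550)² + (−0.5250)² + (+0.2350)² + (+0.1450)² + (+0.1850)² + (−0.2850)² + (+1.2850)² + (−0.3150)² + (−0.3350)² + (+0.3950)² + (−0.8350)² + (+0.3050)² = 3.3413
Variance = 3.3413 / 12 = 0.2784
SE* = √0.2784

SE* = 0.528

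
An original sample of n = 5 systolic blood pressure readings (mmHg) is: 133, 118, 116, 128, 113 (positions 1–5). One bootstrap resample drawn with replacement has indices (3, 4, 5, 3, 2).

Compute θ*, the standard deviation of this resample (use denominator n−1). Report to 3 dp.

θ* = 5.762

Resample values: 116, 128, 113, 116, 118.
Mean = 118.2000; sum of squared deviations = 132.8000
s² = 132.8000 / 4 = 33.2000
s = √33.2000 = 5.762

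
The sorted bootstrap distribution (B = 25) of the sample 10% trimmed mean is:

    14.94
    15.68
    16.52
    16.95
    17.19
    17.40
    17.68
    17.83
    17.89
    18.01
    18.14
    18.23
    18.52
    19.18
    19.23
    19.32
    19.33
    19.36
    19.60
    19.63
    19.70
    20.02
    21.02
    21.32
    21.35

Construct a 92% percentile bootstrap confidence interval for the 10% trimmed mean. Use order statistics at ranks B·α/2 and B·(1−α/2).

(14.94, 21.32)

α = 0.08; lower rank = 25 × 0.040 = 1; upper rank = 25 × 0.960 = 24.
The 1st smallest replicate is 14.94; the 24th is 21.32.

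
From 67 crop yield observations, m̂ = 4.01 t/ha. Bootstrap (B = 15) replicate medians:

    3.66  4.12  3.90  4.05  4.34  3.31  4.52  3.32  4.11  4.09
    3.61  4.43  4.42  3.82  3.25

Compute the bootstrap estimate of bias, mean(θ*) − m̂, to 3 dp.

bias = −0.080

mean(θ*) = (3.66 + 4.12 + 3.90 + 4.05 + 4.34 + 3.31 + 4.52 + 3.32 + 4.11 + 4.09 + 3.61 + 4.43 + 4.42 + 3.82 + 3.25) / 15 = 3.9300
bias = 3.9300 − 4.01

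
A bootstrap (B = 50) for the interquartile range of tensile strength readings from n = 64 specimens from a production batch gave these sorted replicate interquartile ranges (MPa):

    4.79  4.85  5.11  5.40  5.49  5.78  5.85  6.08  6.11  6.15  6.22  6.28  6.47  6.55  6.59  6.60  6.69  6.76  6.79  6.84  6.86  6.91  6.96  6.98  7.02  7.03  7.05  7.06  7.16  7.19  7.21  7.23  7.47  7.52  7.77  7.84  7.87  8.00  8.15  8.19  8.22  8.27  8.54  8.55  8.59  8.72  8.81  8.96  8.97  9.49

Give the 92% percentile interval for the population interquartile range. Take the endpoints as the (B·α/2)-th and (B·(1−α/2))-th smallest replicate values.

α = 0.08; lower rank = 50 × 0.040 = 2; upper rank = 50 × 0.960 = 48.
The 2nd smallest replicate is 4.85; the 48th is 8.96.

(4.85, 8.96)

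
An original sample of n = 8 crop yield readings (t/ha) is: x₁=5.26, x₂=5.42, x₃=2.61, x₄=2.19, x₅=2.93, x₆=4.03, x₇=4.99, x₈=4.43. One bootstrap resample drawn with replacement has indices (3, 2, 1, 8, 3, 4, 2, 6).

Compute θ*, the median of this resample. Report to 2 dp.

θ* = 4.23

Resample values: 2.61, 5.42, 5.26, 4.43, 2.61, 2.19, 5.42, 4.03.
Sorted: 2.19, 2.61, 2.61, 4.03, 4.43, 5.26, 5.42, 5.42
Median = average of the two middle values = 4.23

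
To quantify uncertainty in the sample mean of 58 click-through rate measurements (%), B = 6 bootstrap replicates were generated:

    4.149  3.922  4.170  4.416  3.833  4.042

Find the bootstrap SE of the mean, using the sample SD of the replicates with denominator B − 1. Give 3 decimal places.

Bootstrap SE is the standard deviation of the 6 replicate means.
Mean of replicates: (4.149 + 3.922 + 4.170 + 4.416 + 3.833 + 4.042) / 6 = 24.5320 / 6 = 4.0887
Sum of squared deviations: (+0.0603)² + (−0.1667)² + (+0.0813)² + (+0.3273)² + (−0.2557)² + (−0.0467)² = 0.2127
Variance = 0.2127 / 5 = 0.0425
SE* = √0.0425

SE* = 0.206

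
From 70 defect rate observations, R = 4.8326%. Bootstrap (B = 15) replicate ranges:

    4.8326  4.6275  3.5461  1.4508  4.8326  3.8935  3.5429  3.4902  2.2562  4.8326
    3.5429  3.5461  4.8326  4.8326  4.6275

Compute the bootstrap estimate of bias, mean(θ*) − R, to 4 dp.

bias = −0.9202

mean(θ*) = (4.8326 + 4.6275 + 3.5461 + 1.4508 + 4.8326 + 3.8935 + 3.5429 + 3.4902 + 2.2562 + 4.8326 + 3.5429 + 3.5461 + 4.8326 + 4.8326 + 4.6275) / 15 = 3.91245
bias = 3.91245 − 4.8326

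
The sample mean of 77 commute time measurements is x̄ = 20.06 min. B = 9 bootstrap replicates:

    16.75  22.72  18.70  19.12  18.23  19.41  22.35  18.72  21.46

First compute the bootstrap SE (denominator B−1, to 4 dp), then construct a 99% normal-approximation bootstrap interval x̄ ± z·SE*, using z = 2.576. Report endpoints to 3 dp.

Mean of replicates = 19.7178; sum of squared deviations = 32.4820; SE* = √(32.4820/8) = 2.0150
Margin = 2.576 × 2.0150 = 5.1906
Interval: 20.06 ± 5.1906

(14.869, 25.251)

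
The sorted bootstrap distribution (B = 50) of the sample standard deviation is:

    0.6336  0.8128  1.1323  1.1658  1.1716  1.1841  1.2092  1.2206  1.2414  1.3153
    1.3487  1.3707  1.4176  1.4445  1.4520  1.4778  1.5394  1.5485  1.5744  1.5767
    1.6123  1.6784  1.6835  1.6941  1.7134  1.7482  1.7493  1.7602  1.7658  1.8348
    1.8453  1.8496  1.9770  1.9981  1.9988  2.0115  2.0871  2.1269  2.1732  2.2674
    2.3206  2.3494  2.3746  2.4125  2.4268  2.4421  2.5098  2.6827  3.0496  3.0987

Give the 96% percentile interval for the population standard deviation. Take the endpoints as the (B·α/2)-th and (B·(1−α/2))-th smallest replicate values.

α = 0.04; lower rank = 50 × 0.020 = 1; upper rank = 50 × 0.980 = 49.
The 1st smallest replicate is 0.6336; the 49th is 3.0496.

(0.6336, 3.0496)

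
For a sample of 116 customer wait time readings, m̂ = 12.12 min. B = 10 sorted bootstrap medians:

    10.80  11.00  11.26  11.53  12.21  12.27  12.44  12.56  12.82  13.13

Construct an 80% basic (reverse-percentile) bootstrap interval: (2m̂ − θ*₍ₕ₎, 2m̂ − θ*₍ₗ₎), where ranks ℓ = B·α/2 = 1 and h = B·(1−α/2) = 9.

Percentile endpoints at ranks 1 and 9: θ*₍1₎ = 10.80, θ*₍9₎ = 12.82.
Basic interval reflects these around m̂:
  lower = 2 × 12.12 − 12.82 = 11.42
  upper = 2 × 12.12 − 10.80 = 13.44

(11.42, 13.44)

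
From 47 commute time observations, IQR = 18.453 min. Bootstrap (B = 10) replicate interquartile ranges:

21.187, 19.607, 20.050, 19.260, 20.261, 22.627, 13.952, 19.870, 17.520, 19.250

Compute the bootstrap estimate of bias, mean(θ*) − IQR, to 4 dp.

bias = +0.9054

mean(θ*) = (21.187 + 19.607 + 20.050 + 19.260 + 20.261 + 22.627 + 13.952 + 19.870 + 17.520 + 19.250) / 10 = 19.35840
bias = 19.35840 − 18.453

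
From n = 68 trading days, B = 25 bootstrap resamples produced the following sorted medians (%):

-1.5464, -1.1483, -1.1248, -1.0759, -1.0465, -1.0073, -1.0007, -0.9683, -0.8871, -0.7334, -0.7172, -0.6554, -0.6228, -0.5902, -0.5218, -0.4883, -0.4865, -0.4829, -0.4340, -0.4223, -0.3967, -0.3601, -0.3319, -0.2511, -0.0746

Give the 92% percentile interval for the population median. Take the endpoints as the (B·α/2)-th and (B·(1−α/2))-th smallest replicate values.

(-1.5464, -0.2511)

α = 0.08; lower rank = 25 × 0.040 = 1; upper rank = 25 × 0.960 = 24.
The 1st smallest replicate is -1.5464; the 24th is -0.2511.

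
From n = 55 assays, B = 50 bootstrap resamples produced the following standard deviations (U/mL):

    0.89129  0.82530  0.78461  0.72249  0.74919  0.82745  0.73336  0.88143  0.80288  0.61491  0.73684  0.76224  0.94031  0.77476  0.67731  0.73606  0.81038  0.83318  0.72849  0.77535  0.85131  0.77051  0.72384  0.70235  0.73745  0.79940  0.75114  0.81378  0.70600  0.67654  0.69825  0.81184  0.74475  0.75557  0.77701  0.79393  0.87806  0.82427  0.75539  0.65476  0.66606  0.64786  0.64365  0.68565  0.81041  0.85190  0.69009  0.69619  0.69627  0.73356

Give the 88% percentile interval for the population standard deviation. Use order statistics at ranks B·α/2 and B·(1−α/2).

(0.64786, 0.87806)

Sorted replicates: 0.61491, 0.64365, 0.64786, 0.65476, 0.66606, 0.67654, 0.67731, 0.68565, 0.69009, 0.69619, 0.69627, 0.69825, 0.70235, 0.70600, 0.72249, 0.72384, 0.72849, 0.73336, 0.73356, 0.73606, 0.73684, 0.73745, 0.74475, 0.74919, 0.75114, 0.75539, 0.75557, 0.76224, 0.77051, 0.77476, 0.77535, 0.77701, 0.78461, 0.79393, 0.79940, 0.80288, 0.81038, 0.81041, 0.81184, 0.81378, 0.82427, 0.82530, 0.82745, 0.83318, 0.85131, 0.85190, 0.87806, 0.88143, 0.89129, 0.94031
α = 0.12; lower rank = 50 × 0.060 = 3; upper rank = 50 × 0.940 = 47.
The 3rd smallest replicate is 0.64786; the 47th is 0.87806.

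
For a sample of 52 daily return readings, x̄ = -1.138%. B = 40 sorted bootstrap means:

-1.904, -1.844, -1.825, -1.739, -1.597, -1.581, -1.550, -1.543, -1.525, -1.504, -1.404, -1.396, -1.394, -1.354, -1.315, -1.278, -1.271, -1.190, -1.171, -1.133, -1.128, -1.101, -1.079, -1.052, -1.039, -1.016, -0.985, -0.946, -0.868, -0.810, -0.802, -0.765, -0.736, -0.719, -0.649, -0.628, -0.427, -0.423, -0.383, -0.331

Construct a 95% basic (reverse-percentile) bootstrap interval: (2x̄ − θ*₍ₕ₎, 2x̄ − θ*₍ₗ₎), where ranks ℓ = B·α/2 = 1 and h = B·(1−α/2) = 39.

Percentile endpoints at ranks 1 and 39: θ*₍1₎ = -1.904, θ*₍39₎ = -0.383.
Basic interval reflects these around x̄:
  lower = 2 × -1.138 − -0.383 = -1.893
  upper = 2 × -1.138 − -1.904 = -0.372

(-1.893, -0.372)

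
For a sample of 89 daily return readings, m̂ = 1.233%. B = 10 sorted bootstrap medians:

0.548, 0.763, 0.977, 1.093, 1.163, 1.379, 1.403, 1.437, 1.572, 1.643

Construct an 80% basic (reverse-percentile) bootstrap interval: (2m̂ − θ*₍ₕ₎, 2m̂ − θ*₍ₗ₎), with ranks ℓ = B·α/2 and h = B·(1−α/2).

(0.894, 1.918)

Percentile endpoints at ranks 1 and 9: θ*₍1₎ = 0.548, θ*₍9₎ = 1.572.
Basic interval reflects these around m̂:
  lower = 2 × 1.233 − 1.572 = 0.894
  upper = 2 × 1.233 − 0.548 = 1.918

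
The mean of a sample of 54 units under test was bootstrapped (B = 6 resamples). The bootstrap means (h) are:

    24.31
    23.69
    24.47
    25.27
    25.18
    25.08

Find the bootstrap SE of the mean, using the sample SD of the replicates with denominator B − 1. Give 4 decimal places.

Bootstrap SE is the standard deviation of the 6 replicate means.
Mean of replicates: (24.31 + 23.69 + 24.47 + 25.27 + 25.18 + 25.08) / 6 = 148.00000 / 6 = 24.66667
Sum of squared deviations: (−0.35667)² + (−0.97667)² + (−0.19667)² + (+0.60333)² + (+0.51333)² + (+0.41333)² = 1.91813
Variance = 1.91813 / 5 = 0.38363
SE* = √0.38363

SE* = 0.6194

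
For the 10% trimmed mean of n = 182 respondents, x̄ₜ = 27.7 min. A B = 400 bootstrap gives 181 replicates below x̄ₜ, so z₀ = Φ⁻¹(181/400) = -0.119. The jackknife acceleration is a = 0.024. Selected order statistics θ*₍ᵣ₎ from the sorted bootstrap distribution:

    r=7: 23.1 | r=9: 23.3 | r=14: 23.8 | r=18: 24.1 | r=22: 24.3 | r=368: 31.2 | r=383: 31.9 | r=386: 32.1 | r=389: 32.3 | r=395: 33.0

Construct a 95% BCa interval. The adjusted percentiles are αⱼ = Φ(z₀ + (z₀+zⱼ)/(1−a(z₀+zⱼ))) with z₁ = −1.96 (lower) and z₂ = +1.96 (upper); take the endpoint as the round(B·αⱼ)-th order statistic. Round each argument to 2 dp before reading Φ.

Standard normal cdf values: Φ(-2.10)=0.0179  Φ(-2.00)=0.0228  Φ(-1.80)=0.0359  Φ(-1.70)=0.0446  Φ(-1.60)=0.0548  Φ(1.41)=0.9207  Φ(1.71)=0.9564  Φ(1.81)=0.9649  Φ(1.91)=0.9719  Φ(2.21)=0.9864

Lower: z₀ + z₁ = -0.119 + (-1.960) = -2.079; 1 − a(z₀+z₁) = 1 − (0.024)(-2.079) = 1.0499; argument = -0.119 + (-2.079)/1.0499 = -2.0992 → -2.10.
α₁ = Φ(-2.10) = 0.0179; rank = round(400 × 0.0179) = 7; θ*₍7₎ = 23.1.
Upper: z₀ + z₂ = 1.841; 1 − a(z₀+z₂) = 0.9558; argument = 1.8071 → 1.81; α₂ = 0.9649; rank = 386; θ*₍386₎ = 32.1.

(23.1, 32.1)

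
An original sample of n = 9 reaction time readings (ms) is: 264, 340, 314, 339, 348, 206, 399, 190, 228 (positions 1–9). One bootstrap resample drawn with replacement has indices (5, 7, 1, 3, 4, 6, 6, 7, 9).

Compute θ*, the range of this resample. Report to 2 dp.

θ* = 193.00

Resample values: 348, 399, 264, 314, 339, 206, 206, 399, 228.
Range = 399 − 206 = 193.00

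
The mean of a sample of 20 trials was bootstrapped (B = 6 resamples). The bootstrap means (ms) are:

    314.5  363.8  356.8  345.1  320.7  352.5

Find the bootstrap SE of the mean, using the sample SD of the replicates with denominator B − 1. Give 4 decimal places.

SE* = 20.1184

Bootstrap SE is the standard deviation of the 6 replicate means.
Mean of replicates: (314.5 + 363.8 + 356.8 + 345.1 + 320.7 + 352.5) / 6 = 2053.40000 / 6 = 342.23333
Sum of squared deviations: (−27.73333)² + (+21.56667)² + (+14.56667)² + (+2.86667)² + (−21.53333)² + (+10.26667)² = 2023.75333
Variance = 2023.75333 / 5 = 404.75067
SE* = √404.75067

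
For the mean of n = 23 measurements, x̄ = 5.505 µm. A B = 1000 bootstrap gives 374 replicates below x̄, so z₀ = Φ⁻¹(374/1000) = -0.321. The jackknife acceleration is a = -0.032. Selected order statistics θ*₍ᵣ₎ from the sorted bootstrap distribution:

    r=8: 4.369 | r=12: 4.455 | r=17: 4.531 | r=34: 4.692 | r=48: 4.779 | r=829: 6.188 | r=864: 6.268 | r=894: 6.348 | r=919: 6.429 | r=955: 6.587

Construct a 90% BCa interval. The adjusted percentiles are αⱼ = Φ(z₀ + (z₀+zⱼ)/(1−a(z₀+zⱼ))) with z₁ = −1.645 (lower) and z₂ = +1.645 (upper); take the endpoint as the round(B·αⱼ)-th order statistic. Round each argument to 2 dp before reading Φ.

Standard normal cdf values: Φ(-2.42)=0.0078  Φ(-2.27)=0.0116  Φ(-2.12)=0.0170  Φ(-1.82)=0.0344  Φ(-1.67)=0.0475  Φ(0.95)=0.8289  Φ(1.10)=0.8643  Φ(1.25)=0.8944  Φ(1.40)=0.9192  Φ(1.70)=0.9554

Lower: z₀ + z₁ = -0.321 + (-1.645) = -1.966; 1 − a(z₀+z₁) = 1 − (-0.032)(-1.966) = 0.9371; argument = -0.321 + (-1.966)/0.9371 = -2.4190 → -2.42.
α₁ = Φ(-2.42) = 0.0078; rank = round(1000 × 0.0078) = 8; θ*₍8₎ = 4.369.
Upper: z₀ + z₂ = 1.324; 1 − a(z₀+z₂) = 1.0424; argument = 0.9492 → 0.95; α₂ = 0.8289; rank = 829; θ*₍829₎ = 6.188.

(4.369, 6.188)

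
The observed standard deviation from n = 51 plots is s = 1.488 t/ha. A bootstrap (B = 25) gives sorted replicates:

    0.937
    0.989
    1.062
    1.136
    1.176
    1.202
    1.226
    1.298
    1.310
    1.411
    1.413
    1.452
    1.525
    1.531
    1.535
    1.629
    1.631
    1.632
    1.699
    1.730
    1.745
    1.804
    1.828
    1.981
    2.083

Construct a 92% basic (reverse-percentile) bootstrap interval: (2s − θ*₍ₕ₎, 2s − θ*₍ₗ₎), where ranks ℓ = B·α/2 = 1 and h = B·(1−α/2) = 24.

Percentile endpoints at ranks 1 and 24: θ*₍1₎ = 0.937, θ*₍24₎ = 1.981.
Basic interval reflects these around s:
  lower = 2 × 1.488 − 1.981 = 0.995
  upper = 2 × 1.488 − 0.937 = 2.039

(0.995, 2.039)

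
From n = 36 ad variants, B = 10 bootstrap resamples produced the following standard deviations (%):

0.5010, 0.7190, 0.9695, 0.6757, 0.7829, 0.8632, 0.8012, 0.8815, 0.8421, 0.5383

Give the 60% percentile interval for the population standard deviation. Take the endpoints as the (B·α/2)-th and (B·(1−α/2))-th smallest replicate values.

(0.5383, 0.8632)

Sorted replicates: 0.5010, 0.5383, 0.6757, 0.7190, 0.7829, 0.8012, 0.8421, 0.8632, 0.8815, 0.9695
α = 0.40; lower rank = 10 × 0.200 = 2; upper rank = 10 × 0.800 = 8.
The 2nd smallest replicate is 0.5383; the 8th is 0.8632.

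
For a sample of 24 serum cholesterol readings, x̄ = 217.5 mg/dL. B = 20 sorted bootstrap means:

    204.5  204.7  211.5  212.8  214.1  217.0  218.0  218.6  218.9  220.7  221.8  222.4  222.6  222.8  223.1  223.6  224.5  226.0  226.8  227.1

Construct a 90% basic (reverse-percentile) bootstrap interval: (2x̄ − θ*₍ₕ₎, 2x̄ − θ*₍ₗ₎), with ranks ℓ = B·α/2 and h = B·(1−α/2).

(208.2, 230.5)

Percentile endpoints at ranks 1 and 19: θ*₍1₎ = 204.5, θ*₍19₎ = 226.8.
Basic interval reflects these around x̄:
  lower = 2 × 217.5 − 226.8 = 208.2
  upper = 2 × 217.5 − 204.5 = 230.5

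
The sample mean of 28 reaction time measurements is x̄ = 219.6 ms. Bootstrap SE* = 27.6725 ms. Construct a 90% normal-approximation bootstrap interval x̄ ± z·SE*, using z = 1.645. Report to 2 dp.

Margin = 1.645 × 27.6725 = 45.521
Interval: 219.6 ± 45.521

(174.08, 265.12)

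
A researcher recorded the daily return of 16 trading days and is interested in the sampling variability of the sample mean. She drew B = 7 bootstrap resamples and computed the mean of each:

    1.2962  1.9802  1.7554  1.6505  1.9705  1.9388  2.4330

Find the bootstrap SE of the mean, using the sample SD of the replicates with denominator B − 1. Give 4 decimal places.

Bootstrap SE is the standard deviation of the 7 replicate means.
Mean of replicates: (1.2962 + 1.9802 + 1.7554 + 1.6505 + 1.9705 + 1.9388 + 2.4330) / 7 = 13.02460 / 7 = 1.86066
Sum of squared deviations: (−0.56446)² + (+0.11954)² + (−0.10526)² + (−0.21016)² + (+0.10984)² + (+0.07814)² + (+0.57234)² = 0.73390
Variance = 0.73390 / 6 = 0.12232
SE* = √0.12232

SE* = 0.3497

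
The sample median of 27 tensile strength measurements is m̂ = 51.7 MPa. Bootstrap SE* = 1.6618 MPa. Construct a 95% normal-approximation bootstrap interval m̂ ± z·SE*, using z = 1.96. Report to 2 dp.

(48.44, 54.96)

Margin = 1.96 × 1.6618 = 3.257
Interval: 51.7 ± 3.257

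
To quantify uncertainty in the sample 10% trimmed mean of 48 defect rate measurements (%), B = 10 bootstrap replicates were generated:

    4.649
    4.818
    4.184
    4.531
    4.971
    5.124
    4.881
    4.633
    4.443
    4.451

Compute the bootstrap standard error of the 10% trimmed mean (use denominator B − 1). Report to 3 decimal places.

Bootstrap SE is the standard deviation of the 10 replicate 10% trimmed means.
Mean of replicates: (4.649 + 4.818 + 4.184 + 4.531 + 4.971 + 5.124 + 4.881 + 4.633 + 4.443 + 4.451) / 10 = 46.6850 / 10 = 4.6685
Sum of squared deviations: (−0.0195)² + (+0.1495)² + (−0.4845)² + (−0.1375)² + (+0.3025)² + (+0.4555)² + (+0.2125)² + (−0.0355)² + (−0.2255)² + (−0.2175)² = 0.7199
Variance = 0.7199 / 9 = 0.0800
SE* = √0.0800

SE* = 0.283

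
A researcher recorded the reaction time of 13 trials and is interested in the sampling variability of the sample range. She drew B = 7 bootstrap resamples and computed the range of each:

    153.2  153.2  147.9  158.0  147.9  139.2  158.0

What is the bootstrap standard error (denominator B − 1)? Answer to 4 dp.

SE* = 6.6598

Bootstrap SE is the standard deviation of the 7 replicate ranges.
Mean of replicates: (153.2 + 153.2 + 147.9 + 158.0 + 147.9 + 139.2 + 158.0) / 7 = 1057.40000 / 7 = 151.05714
Sum of squared deviations: (+2.14286)² + (+2.14286)² + (−3.15714)² + (+6.94286)² + (−3.15714)² + (−11.85714)² + (+6.94286)² = 266.11714
Variance = 266.11714 / 6 = 44.35286
SE* = √44.35286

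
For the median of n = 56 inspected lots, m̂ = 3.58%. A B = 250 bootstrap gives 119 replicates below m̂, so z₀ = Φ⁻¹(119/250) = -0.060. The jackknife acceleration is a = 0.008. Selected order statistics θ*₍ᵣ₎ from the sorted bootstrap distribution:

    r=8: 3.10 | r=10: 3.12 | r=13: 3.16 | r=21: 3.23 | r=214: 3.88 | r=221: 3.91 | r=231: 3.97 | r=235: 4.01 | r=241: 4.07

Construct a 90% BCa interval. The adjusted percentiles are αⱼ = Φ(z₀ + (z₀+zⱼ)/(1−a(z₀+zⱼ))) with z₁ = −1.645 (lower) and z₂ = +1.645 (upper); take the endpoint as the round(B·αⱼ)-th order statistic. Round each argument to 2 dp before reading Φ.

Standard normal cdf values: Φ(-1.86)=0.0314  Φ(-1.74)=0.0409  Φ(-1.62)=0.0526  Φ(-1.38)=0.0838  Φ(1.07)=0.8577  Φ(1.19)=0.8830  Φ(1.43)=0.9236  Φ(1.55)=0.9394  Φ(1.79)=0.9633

(3.12, 4.01)

Lower: z₀ + z₁ = -0.060 + (-1.645) = -1.705; 1 − a(z₀+z₁) = 1 − (0.008)(-1.705) = 1.0136; argument = -0.060 + (-1.705)/1.0136 = -1.7421 → -1.74.
α₁ = Φ(-1.74) = 0.0409; rank = round(250 × 0.0409) = 10; θ*₍10₎ = 3.12.
Upper: z₀ + z₂ = 1.585; 1 − a(z₀+z₂) = 0.9873; argument = 1.5454 → 1.55; α₂ = 0.9394; rank = 235; θ*₍235₎ = 4.01.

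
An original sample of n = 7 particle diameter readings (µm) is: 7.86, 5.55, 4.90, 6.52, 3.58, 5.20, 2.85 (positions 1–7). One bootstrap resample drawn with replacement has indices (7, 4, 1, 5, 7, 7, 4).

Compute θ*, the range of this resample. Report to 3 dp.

Resample values: 2.85, 6.52, 7.86, 3.58, 2.85, 2.85, 6.52.
Range = 7.86 − 2.85 = 5.010

θ* = 5.010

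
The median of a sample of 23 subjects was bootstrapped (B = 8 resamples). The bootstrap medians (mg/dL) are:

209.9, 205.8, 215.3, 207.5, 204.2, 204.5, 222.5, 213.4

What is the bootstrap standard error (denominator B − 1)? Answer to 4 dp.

SE* = 6.3526

Bootstrap SE is the standard deviation of the 8 replicate medians.
Mean of replicates: (209.9 + 205.8 + 215.3 + 207.5 + 204.2 + 204.5 + 222.5 + 213.4) / 8 = 1683.10000 / 8 = 210.38750
Sum of squared deviations: (−0.48750)² + (−4.58750)² + (+4.91250)² + (−2.88750)² + (−6.18750)² + (−5.88750)² + (+12.11250)² + (+3.01250)² = 282.48875
Variance = 282.48875 / 7 = 40.35554
SE* = √40.35554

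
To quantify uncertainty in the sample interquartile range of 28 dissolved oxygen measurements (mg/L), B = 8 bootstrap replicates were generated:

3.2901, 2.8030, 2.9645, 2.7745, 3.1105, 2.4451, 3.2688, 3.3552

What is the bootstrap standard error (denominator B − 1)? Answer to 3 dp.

Bootstrap SE is the standard deviation of the 8 replicate interquartile ranges.
Mean of replicates: (3.2901 + 2.8030 + 2.9645 + 2.7745 + 3.1105 + 2.4451 + 3.2688 + 3.3552) / 8 = 24.01170 / 8 = 3.00146
Sum of squared deviations: (+0.28864)² + (−0.19846)² + (−0.03696)² + (−0.22696)² + (+0.10904)² + (−0.55636)² + (+0.26734)² + (+0.35374)² = 0.69361
Variance = 0.69361 / 7 = 0.09909
SE* = √0.09909

SE* = 0.315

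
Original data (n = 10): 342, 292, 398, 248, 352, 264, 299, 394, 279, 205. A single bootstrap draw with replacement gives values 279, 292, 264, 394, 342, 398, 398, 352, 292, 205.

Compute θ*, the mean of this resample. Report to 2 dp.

θ* = 321.60

Mean = (279 + 292 + 264 + 394 + 342 + 398 + 398 + 352 + 292 + 205) / 10 = 3216.0 / 10 = 321.60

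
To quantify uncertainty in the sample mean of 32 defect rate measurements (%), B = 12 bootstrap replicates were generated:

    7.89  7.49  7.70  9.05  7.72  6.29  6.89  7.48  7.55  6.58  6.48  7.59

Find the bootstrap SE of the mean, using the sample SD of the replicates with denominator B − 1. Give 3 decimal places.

SE* = 0.753

Bootstrap SE is the standard deviation of the 12 replicate means.
Mean of replicates: (7.89 + 7.49 + 7.70 + 9.05 + 7.72 + 6.29 + 6.89 + 7.48 + 7.55 + 6.58 + 6.48 + 7.59) / 12 = 88.7100 / 12 = 7.3925
Sum of squared deviations: (+0.4975)² + (+0.0975)² + (+0.3075)² + (+1.6575)² + (+0.3275)² + (−1.1025)² + (−0.5025)² + (+0.0875)² + (+0.1575)² + (−0.8125)² + (−0.9125)² + (+0.1975)² = 6.2384
Variance = 6.2384 / 11 = 0.5671
SE* = √0.5671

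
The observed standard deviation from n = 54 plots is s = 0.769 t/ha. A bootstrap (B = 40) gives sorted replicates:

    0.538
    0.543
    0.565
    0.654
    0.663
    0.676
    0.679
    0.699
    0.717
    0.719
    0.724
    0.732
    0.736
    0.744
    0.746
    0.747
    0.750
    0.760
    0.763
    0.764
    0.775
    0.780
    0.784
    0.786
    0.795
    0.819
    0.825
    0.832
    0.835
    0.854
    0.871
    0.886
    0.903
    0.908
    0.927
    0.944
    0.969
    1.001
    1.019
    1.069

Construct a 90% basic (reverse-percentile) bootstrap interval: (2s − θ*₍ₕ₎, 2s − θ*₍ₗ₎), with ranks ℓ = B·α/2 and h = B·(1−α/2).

Percentile endpoints at ranks 2 and 38: θ*₍2₎ = 0.543, θ*₍38₎ = 1.001.
Basic interval reflects these around s:
  lower = 2 × 0.769 − 1.001 = 0.537
  upper = 2 × 0.769 − 0.543 = 0.995

(0.537, 0.995)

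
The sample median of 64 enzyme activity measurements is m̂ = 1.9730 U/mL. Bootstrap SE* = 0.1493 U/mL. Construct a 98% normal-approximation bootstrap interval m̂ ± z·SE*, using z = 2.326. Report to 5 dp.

(1.62573, 2.32027)

Margin = 2.326 × 0.1493 = 0.347272
Interval: 1.9730 ± 0.347272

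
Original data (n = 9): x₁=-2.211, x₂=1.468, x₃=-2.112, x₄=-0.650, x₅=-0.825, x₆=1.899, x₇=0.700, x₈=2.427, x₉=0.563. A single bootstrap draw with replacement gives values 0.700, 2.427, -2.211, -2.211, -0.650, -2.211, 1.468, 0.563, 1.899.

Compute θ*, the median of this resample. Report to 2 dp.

Sorted: -2.211, -2.211, -2.211, -0.650, 0.563, 0.700, 1.468, 1.899, 2.427
Median = middle value = 0.56

θ* = 0.56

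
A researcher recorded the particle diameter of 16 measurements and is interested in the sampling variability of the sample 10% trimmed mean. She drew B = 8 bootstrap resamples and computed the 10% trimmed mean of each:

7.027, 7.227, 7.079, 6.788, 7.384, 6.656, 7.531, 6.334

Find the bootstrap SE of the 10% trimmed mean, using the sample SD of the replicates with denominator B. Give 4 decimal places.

SE* = 0.3699

Bootstrap SE is the standard deviation of the 8 replicate 10% trimmed means.
Mean of replicates: (7.027 + 7.227 + 7.079 + 6.788 + 7.384 + 6.656 + 7.531 + 6.334) / 8 = 56.02600 / 8 = 7.00325
Sum of squared deviations: (+0.02375)² + (+0.22375)² + (+0.07575)² + (−0.21525)² + (+0.38075)² + (−0.34725)² + (+0.52775)² + (−0.66925)² = 1.09467
Variance = 1.09467 / 8 = 0.13683
SE* = √0.13683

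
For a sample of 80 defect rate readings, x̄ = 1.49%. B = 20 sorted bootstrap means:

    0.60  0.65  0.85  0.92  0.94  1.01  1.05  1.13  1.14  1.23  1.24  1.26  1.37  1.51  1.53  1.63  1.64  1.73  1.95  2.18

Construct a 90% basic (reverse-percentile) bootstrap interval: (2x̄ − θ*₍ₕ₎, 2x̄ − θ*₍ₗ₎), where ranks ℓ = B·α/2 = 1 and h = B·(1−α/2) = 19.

(1.03, 2.38)

Percentile endpoints at ranks 1 and 19: θ*₍1₎ = 0.60, θ*₍19₎ = 1.95.
Basic interval reflects these around x̄:
  lower = 2 × 1.49 − 1.95 = 1.03
  upper = 2 × 1.49 − 0.60 = 2.38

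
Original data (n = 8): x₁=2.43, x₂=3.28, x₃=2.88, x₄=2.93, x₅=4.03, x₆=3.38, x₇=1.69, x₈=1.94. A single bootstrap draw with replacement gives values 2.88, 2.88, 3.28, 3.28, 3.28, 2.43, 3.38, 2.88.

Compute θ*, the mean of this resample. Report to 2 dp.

θ* = 3.04

Mean = (2.88 + 2.88 + 3.28 + 3.28 + 3.28 + 2.43 + 3.38 + 2.88) / 8 = 24.290 / 8 = 3.04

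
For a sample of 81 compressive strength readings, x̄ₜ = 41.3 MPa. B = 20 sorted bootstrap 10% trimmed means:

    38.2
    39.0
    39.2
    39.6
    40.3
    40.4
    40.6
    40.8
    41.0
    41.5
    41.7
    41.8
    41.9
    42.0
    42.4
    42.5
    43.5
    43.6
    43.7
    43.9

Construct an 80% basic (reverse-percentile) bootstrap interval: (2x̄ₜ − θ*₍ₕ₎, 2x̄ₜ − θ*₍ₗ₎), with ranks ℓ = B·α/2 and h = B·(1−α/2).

Percentile endpoints at ranks 2 and 18: θ*₍2₎ = 39.0, θ*₍18₎ = 43.6.
Basic interval reflects these around x̄ₜ:
  lower = 2 × 41.3 − 43.6 = 39.0
  upper = 2 × 41.3 − 39.0 = 43.6

(39.0, 43.6)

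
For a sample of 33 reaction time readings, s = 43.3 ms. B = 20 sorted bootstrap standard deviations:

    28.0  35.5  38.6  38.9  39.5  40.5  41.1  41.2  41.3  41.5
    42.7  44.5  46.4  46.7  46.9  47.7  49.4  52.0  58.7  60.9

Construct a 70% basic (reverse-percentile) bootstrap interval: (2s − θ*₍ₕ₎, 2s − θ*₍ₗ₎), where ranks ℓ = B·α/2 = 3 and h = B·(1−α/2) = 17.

(37.2, 48.0)

Percentile endpoints at ranks 3 and 17: θ*₍3₎ = 38.6, θ*₍17₎ = 49.4.
Basic interval reflects these around s:
  lower = 2 × 43.3 − 49.4 = 37.2
  upper = 2 × 43.3 − 38.6 = 48.0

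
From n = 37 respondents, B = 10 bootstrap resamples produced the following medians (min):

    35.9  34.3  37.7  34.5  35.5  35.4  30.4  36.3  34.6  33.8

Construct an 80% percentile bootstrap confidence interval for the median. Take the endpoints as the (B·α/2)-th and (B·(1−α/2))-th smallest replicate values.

Sorted replicates: 30.4, 33.8, 34.3, 34.5, 34.6, 35.4, 35.5, 35.9, 36.3, 37.7
α = 0.20; lower rank = 10 × 0.100 = 1; upper rank = 10 × 0.900 = 9.
The 1st smallest replicate is 30.4; the 9th is 36.3.

(30.4, 36.3)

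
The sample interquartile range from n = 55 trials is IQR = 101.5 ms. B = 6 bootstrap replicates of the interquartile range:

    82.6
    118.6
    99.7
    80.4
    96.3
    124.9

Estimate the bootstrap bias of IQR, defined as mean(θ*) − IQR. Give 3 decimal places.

mean(θ*) = (82.6 + 118.6 + 99.7 + 80.4 + 96.3 + 124.9) / 6 = 100.4167
bias = 100.4167 − 101.5

bias = −1.083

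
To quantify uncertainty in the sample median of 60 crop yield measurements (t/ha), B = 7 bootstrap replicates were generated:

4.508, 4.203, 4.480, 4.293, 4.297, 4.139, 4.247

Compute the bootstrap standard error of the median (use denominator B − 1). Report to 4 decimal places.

SE* = 0.1374

Bootstrap SE is the standard deviation of the 7 replicate medians.
Mean of replicates: (4.508 + 4.203 + 4.480 + 4.293 + 4.297 + 4.139 + 4.247) / 7 = 30.16700 / 7 = 4.30957
Sum of squared deviations: (+0.19843)² + (−0.10657)² + (+0.17043)² + (−0.01657)² + (−0.01257)² + (−0.17057)² + (−0.06257)² = 0.11322
Variance = 0.11322 / 6 = 0.01887
SE* = √0.01887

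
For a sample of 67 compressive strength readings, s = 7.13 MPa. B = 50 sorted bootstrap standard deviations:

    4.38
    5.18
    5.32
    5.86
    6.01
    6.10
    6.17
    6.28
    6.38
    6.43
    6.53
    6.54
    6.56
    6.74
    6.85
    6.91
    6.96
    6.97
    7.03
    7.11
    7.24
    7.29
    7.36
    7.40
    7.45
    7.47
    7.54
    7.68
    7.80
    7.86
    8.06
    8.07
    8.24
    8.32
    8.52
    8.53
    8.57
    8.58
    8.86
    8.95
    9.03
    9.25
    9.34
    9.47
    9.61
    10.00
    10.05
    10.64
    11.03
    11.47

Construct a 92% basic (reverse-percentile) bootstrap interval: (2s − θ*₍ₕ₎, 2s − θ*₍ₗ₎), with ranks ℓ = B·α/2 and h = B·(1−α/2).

Percentile endpoints at ranks 2 and 48: θ*₍2₎ = 5.18, θ*₍48₎ = 10.64.
Basic interval reflects these around s:
  lower = 2 × 7.13 − 10.64 = 3.62
  upper = 2 × 7.13 − 5.18 = 9.08

(3.62, 9.08)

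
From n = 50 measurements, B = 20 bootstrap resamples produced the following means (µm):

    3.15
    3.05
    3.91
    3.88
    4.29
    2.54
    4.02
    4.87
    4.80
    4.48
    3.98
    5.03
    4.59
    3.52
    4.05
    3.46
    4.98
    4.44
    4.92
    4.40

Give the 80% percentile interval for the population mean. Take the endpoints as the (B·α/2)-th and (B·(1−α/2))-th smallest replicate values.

Sorted replicates: 2.54, 3.05, 3.15, 3.46, 3.52, 3.88, 3.91, 3.98, 4.02, 4.05, 4.29, 4.40, 4.44, 4.48, 4.59, 4.80, 4.87, 4.92, 4.98, 5.03
α = 0.20; lower rank = 20 × 0.100 = 2; upper rank = 20 × 0.900 = 18.
The 2nd smallest replicate is 3.05; the 18th is 4.92.

(3.05, 4.92)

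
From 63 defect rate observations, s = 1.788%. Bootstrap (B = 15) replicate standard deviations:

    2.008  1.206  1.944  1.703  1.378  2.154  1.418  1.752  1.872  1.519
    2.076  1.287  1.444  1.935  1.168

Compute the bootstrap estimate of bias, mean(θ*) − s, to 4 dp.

bias = −0.1304

mean(θ*) = (2.008 + 1.206 + 1.944 + 1.703 + 1.378 + 2.154 + 1.418 + 1.752 + 1.872 + 1.519 + 2.076 + 1.287 + 1.444 + 1.935 + 1.168) / 15 = 1.65760
bias = 1.65760 − 1.788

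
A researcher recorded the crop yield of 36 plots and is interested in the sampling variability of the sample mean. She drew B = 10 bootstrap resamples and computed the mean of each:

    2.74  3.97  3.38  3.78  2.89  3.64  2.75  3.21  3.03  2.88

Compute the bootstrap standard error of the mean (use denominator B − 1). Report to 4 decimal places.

SE* = 0.4459

Bootstrap SE is the standard deviation of the 10 replicate means.
Mean of replicates: (2.74 + 3.97 + 3.38 + 3.78 + 2.89 + 3.64 + 2.75 + 3.21 + 3.03 + 2.88) / 10 = 32.27000 / 10 = 3.22700
Sum of squared deviations: (−0.48700)² + (+0.74300)² + (+0.15300)² + (+0.55300)² + (−0.33700)² + (+0.41300)² + (−0.47700)² + (−0.01700)² + (−0.19700)² + (−0.34700)² = 1.78961
Variance = 1.78961 / 9 = 0.19885
SE* = √0.19885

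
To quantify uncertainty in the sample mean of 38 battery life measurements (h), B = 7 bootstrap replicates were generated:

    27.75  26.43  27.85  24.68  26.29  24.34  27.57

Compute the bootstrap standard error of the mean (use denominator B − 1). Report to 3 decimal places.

SE* = 1.444

Bootstrap SE is the standard deviation of the 7 replicate means.
Mean of replicates: (27.75 + 26.43 + 27.85 + 24.68 + 26.29 + 24.34 + 27.57) / 7 = 184.9100 / 7 = 26.4157
Sum of squared deviations: (+1.3343)² + (+0.0143)² + (+1.4343)² + (−1.7357)² + (−0.1257)² + (−2.0757)² + (+1.1543)² = 12.5072
Variance = 12.5072 / 6 = 2.0845
SE* = √2.0845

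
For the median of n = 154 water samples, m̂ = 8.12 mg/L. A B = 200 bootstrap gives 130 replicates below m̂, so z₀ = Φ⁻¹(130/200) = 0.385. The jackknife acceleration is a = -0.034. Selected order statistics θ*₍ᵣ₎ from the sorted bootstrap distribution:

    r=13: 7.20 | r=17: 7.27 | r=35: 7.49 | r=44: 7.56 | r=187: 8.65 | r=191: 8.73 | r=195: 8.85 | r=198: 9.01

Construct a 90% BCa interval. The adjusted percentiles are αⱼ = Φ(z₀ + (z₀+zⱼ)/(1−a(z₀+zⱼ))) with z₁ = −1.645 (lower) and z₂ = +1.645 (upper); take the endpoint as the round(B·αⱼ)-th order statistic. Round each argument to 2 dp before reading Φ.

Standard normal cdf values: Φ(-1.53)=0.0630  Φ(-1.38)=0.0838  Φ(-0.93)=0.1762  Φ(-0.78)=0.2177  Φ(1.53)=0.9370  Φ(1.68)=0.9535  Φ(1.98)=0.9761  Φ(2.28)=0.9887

(7.49, 9.01)

Lower: z₀ + z₁ = 0.385 + (-1.645) = -1.260; 1 − a(z₀+z₁) = 1 − (-0.034)(-1.260) = 0.9572; argument = 0.385 + (-1.260)/0.9572 = -0.9314 → -0.93.
α₁ = Φ(-0.93) = 0.1762; rank = round(200 × 0.1762) = 35; θ*₍35₎ = 7.49.
Upper: z₀ + z₂ = 2.030; 1 − a(z₀+z₂) = 1.0690; argument = 2.2839 → 2.28; α₂ = 0.9887; rank = 198; θ*₍198₎ = 9.01.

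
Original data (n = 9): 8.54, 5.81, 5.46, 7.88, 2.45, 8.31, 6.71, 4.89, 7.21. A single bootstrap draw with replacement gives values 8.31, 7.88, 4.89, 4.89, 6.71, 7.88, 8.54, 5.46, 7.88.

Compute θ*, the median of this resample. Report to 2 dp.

θ* = 7.88

Sorted: 4.89, 4.89, 5.46, 6.71, 7.88, 7.88, 7.88, 8.31, 8.54
Median = middle value = 7.88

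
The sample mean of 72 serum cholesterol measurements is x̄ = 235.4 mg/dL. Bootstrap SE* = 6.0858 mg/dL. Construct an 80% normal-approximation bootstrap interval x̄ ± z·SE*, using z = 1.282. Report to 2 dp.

Margin = 1.282 × 6.0858 = 7.802
Interval: 235.4 ± 7.802

(227.60, 243.20)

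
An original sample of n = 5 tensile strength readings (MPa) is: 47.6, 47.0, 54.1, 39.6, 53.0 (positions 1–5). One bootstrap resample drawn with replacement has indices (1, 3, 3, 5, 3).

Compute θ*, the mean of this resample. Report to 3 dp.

Resample values: 47.6, 54.1, 54.1, 53.0, 54.1.
Mean = (47.6 + 54.1 + 54.1 + 53.0 + 54.1) / 5 = 262.90 / 5 = 52.580

θ* = 52.580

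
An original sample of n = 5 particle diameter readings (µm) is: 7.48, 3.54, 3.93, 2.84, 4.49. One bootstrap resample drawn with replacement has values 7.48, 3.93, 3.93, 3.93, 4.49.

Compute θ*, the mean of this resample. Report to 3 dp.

θ* = 4.752

Mean = (7.48 + 3.93 + 3.93 + 3.93 + 4.49) / 5 = 23.760 / 5 = 4.752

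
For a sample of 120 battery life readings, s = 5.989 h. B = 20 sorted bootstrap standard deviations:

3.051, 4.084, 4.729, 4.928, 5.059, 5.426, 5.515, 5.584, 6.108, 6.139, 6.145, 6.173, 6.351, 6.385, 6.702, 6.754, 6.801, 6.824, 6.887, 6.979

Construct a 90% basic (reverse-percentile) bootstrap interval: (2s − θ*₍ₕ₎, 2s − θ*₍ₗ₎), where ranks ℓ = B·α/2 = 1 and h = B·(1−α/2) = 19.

(5.091, 8.927)

Percentile endpoints at ranks 1 and 19: θ*₍1₎ = 3.051, θ*₍19₎ = 6.887.
Basic interval reflects these around s:
  lower = 2 × 5.989 − 6.887 = 5.091
  upper = 2 × 5.989 − 3.051 = 8.927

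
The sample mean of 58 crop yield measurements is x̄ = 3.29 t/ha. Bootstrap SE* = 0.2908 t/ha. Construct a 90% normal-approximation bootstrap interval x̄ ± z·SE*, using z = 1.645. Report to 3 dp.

(2.812, 3.768)

Margin = 1.645 × 0.2908 = 0.4784
Interval: 3.29 ± 0.4784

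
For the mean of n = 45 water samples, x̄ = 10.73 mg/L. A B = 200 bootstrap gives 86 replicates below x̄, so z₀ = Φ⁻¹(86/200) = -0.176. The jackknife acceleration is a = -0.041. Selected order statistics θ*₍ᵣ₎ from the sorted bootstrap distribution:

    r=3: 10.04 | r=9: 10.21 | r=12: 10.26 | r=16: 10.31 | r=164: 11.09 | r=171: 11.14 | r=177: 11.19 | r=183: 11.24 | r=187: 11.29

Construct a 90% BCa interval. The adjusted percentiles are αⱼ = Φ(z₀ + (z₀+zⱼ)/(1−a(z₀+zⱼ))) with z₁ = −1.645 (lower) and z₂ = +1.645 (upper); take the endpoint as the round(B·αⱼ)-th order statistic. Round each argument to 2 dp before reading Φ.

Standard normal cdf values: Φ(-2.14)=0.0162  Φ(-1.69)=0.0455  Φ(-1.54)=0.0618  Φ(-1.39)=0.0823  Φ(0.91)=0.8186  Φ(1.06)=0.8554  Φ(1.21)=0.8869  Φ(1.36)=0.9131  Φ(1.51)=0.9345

(10.04, 11.19)

Lower: z₀ + z₁ = -0.176 + (-1.645) = -1.821; 1 − a(z₀+z₁) = 1 − (-0.041)(-1.821) = 0.9253; argument = -0.176 + (-1.821)/0.9253 = -2.1439 → -2.14.
α₁ = Φ(-2.14) = 0.0162; rank = round(200 × 0.0162) = 3; θ*₍3₎ = 10.04.
Upper: z₀ + z₂ = 1.469; 1 − a(z₀+z₂) = 1.0602; argument = 1.2095 → 1.21; α₂ = 0.8869; rank = 177; θ*₍177₎ = 11.19.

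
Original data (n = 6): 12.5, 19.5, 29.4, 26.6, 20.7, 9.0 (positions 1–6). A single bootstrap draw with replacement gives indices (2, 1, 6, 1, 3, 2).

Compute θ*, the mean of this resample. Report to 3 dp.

θ* = 17.067

Resample values: 19.5, 12.5, 9.0, 12.5, 29.4, 19.5.
Mean = (19.5 + 12.5 + 9.0 + 12.5 + 29.4 + 19.5) / 6 = 102.40 / 6 = 17.067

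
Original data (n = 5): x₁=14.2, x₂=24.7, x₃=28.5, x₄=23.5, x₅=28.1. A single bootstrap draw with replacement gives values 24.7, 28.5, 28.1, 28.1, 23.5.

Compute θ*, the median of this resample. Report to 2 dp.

Sorted: 23.5, 24.7, 28.1, 28.1, 28.5
Median = middle value = 28.10

θ* = 28.10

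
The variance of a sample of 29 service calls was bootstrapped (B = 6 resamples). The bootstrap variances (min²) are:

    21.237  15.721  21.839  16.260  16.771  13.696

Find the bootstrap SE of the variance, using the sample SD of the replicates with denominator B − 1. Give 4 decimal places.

SE* = 3.2388

Bootstrap SE is the standard deviation of the 6 replicate variances.
Mean of replicates: (21.237 + 15.721 + 21.839 + 16.260 + 16.771 + 13.696) / 6 = 105.52400 / 6 = 17.58733
Sum of squared deviations: (+3.64967)² + (−1.86633)² + (+4.25167)² + (−1.32733)² + (−0.81633)² + (−3.89133)² = 52.45063
Variance = 52.45063 / 5 = 10.49013
SE* = √10.49013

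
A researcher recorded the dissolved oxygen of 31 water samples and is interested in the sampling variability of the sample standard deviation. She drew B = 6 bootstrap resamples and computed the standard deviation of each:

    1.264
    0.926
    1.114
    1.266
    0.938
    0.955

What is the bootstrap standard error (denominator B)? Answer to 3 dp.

Bootstrap SE is the standard deviation of the 6 replicate standard deviations.
Mean of replicates: (1.264 + 0.926 + 1.114 + 1.266 + 0.938 + 0.955) / 6 = 6.4630 / 6 = 1.0772
Sum of squared deviations: (+0.1868)² + (−0.1512)² + (+0.0368)² + (+0.1888)² + (−0.1392)² + (−0.1222)² = 0.1291
Variance = 0.1291 / 6 = 0.0215
SE* = √0.0215

SE* = 0.147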